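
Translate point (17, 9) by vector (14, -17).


Translation: (x+dx, y+dy) = (17+14, 9+-17) = (31, -8)

(31, -8)


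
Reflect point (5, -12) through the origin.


Reflection through origin: (x, y) -> (-x, -y)
(5, -12) -> (-5, 12)

(-5, 12)


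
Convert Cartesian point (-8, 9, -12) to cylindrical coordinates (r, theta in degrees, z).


r = sqrt((-8)^2 + 9^2) = 12.0416
theta = atan2(9, -8) = 131.6335 deg
z = -12

r = 12.0416, theta = 131.6335 deg, z = -12


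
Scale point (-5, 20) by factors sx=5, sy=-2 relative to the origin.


Scaling: (x*sx, y*sy) = (-5*5, 20*-2) = (-25, -40)

(-25, -40)


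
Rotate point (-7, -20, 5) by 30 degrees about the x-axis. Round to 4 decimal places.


x' = -7
y' = -20*cos(30) - 5*sin(30) = -19.8205
z' = -20*sin(30) + 5*cos(30) = -5.6699

(-7, -19.8205, -5.6699)


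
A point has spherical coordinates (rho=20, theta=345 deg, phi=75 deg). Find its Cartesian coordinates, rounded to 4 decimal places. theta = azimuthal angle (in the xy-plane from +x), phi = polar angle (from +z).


x = 20 * sin(75) * cos(345) = 18.6603
y = 20 * sin(75) * sin(345) = -5
z = 20 * cos(75) = 5.1764

(18.6603, -5, 5.1764)


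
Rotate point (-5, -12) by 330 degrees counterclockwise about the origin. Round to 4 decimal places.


x' = -5*cos(330) - -12*sin(330) = -10.3301
y' = -5*sin(330) + -12*cos(330) = -7.8923

(-10.3301, -7.8923)


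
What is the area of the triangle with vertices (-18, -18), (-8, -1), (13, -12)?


Area = |x1(y2-y3) + x2(y3-y1) + x3(y1-y2)| / 2
= |-18*(-1--12) + -8*(-12--18) + 13*(-18--1)| / 2
= 233.5

233.5


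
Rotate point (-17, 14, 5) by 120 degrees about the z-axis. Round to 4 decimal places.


x' = -17*cos(120) - 14*sin(120) = -3.6244
y' = -17*sin(120) + 14*cos(120) = -21.7224
z' = 5

(-3.6244, -21.7224, 5)


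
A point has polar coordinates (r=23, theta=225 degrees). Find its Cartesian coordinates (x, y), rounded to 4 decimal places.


x = 23 * cos(225) = -16.2635
y = 23 * sin(225) = -16.2635

(-16.2635, -16.2635)


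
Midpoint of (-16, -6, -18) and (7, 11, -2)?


Midpoint = ((-16+7)/2, (-6+11)/2, (-18+-2)/2) = (-4.5, 2.5, -10)

(-4.5, 2.5, -10)


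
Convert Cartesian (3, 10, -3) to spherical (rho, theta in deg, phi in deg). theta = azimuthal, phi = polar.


rho = sqrt(3^2 + 10^2 + (-3)^2) = 10.8628
theta = atan2(10, 3) = 73.3008 deg
phi = acos(-3/10.8628) = 106.0319 deg

rho = 10.8628, theta = 73.3008 deg, phi = 106.0319 deg


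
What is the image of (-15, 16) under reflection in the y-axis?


Reflection across y-axis: (x, y) -> (-x, y)
(-15, 16) -> (15, 16)

(15, 16)


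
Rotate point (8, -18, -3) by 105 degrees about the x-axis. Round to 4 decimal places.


x' = 8
y' = -18*cos(105) - -3*sin(105) = 7.5565
z' = -18*sin(105) + -3*cos(105) = -16.6102

(8, 7.5565, -16.6102)


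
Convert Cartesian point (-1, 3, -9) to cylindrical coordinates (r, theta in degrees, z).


r = sqrt((-1)^2 + 3^2) = 3.1623
theta = atan2(3, -1) = 108.4349 deg
z = -9

r = 3.1623, theta = 108.4349 deg, z = -9


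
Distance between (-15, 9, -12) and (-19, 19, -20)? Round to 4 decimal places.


d = sqrt((-19--15)^2 + (19-9)^2 + (-20--12)^2) = 13.4164

13.4164


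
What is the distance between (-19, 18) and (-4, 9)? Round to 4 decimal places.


d = sqrt((-4--19)^2 + (9-18)^2) = 17.4929

17.4929


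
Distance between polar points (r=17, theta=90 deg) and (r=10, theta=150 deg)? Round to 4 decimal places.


d = sqrt(r1^2 + r2^2 - 2*r1*r2*cos(t2-t1))
d = sqrt(17^2 + 10^2 - 2*17*10*cos(150-90)) = 14.7986

14.7986


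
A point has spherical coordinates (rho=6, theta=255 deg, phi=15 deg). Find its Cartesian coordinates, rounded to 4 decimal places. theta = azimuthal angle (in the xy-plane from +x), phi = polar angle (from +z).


x = 6 * sin(15) * cos(255) = -0.4019
y = 6 * sin(15) * sin(255) = -1.5
z = 6 * cos(15) = 5.7956

(-0.4019, -1.5, 5.7956)


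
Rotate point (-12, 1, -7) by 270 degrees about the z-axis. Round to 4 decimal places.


x' = -12*cos(270) - 1*sin(270) = 1
y' = -12*sin(270) + 1*cos(270) = 12
z' = -7

(1, 12, -7)


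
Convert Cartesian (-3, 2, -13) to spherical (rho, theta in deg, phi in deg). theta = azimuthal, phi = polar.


rho = sqrt((-3)^2 + 2^2 + (-13)^2) = 13.4907
theta = atan2(2, -3) = 146.3099 deg
phi = acos(-13/13.4907) = 164.4986 deg

rho = 13.4907, theta = 146.3099 deg, phi = 164.4986 deg


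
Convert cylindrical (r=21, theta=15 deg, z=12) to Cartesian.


x = 21 * cos(15) = 20.2844
y = 21 * sin(15) = 5.4352
z = 12

(20.2844, 5.4352, 12)


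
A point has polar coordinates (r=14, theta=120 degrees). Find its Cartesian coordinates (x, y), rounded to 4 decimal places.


x = 14 * cos(120) = -7
y = 14 * sin(120) = 12.1244

(-7, 12.1244)


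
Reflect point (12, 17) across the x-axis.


Reflection across x-axis: (x, y) -> (x, -y)
(12, 17) -> (12, -17)

(12, -17)


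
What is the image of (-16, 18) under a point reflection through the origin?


Reflection through origin: (x, y) -> (-x, -y)
(-16, 18) -> (16, -18)

(16, -18)


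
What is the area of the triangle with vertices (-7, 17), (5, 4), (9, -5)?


Area = |x1(y2-y3) + x2(y3-y1) + x3(y1-y2)| / 2
= |-7*(4--5) + 5*(-5-17) + 9*(17-4)| / 2
= 28

28


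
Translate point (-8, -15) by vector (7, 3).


Translation: (x+dx, y+dy) = (-8+7, -15+3) = (-1, -12)

(-1, -12)


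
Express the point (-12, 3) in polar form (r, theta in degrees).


r = sqrt((-12)^2 + 3^2) = 12.3693
theta = atan2(3, -12) = 165.9638 degrees

r = 12.3693, theta = 165.9638 degrees


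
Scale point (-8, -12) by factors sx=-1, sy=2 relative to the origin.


Scaling: (x*sx, y*sy) = (-8*-1, -12*2) = (8, -24)

(8, -24)


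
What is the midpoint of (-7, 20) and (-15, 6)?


Midpoint = ((-7+-15)/2, (20+6)/2) = (-11, 13)

(-11, 13)


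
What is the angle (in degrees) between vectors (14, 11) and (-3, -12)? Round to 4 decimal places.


dot = 14*-3 + 11*-12 = -174
|u| = 17.8045, |v| = 12.3693
cos(angle) = -0.7901
angle = 142.1935 degrees

142.1935 degrees


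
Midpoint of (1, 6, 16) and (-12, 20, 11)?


Midpoint = ((1+-12)/2, (6+20)/2, (16+11)/2) = (-5.5, 13, 13.5)

(-5.5, 13, 13.5)


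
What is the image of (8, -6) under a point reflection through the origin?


Reflection through origin: (x, y) -> (-x, -y)
(8, -6) -> (-8, 6)

(-8, 6)


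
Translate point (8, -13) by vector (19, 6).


Translation: (x+dx, y+dy) = (8+19, -13+6) = (27, -7)

(27, -7)


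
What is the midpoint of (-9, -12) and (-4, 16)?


Midpoint = ((-9+-4)/2, (-12+16)/2) = (-6.5, 2)

(-6.5, 2)


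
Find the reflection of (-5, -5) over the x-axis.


Reflection across x-axis: (x, y) -> (x, -y)
(-5, -5) -> (-5, 5)

(-5, 5)


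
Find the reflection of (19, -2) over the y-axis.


Reflection across y-axis: (x, y) -> (-x, y)
(19, -2) -> (-19, -2)

(-19, -2)


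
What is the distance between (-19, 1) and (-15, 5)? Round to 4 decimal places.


d = sqrt((-15--19)^2 + (5-1)^2) = 5.6569

5.6569


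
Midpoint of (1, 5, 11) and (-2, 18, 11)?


Midpoint = ((1+-2)/2, (5+18)/2, (11+11)/2) = (-0.5, 11.5, 11)

(-0.5, 11.5, 11)


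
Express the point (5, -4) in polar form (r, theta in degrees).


r = sqrt(5^2 + (-4)^2) = 6.4031
theta = atan2(-4, 5) = 321.3402 degrees

r = 6.4031, theta = 321.3402 degrees


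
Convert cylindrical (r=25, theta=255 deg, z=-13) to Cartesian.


x = 25 * cos(255) = -6.4705
y = 25 * sin(255) = -24.1481
z = -13

(-6.4705, -24.1481, -13)


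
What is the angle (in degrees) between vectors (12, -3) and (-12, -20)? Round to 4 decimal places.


dot = 12*-12 + -3*-20 = -84
|u| = 12.3693, |v| = 23.3238
cos(angle) = -0.2912
angle = 106.9275 degrees

106.9275 degrees


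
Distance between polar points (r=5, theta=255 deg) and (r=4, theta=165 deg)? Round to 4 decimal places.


d = sqrt(r1^2 + r2^2 - 2*r1*r2*cos(t2-t1))
d = sqrt(5^2 + 4^2 - 2*5*4*cos(165-255)) = 6.4031

6.4031


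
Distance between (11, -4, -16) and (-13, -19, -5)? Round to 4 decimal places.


d = sqrt((-13-11)^2 + (-19--4)^2 + (-5--16)^2) = 30.3645

30.3645


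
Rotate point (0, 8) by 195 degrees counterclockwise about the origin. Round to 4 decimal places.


x' = 0*cos(195) - 8*sin(195) = 2.0706
y' = 0*sin(195) + 8*cos(195) = -7.7274

(2.0706, -7.7274)


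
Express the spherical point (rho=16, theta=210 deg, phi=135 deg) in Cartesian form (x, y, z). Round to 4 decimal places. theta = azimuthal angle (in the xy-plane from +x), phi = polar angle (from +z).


x = 16 * sin(135) * cos(210) = -9.798
y = 16 * sin(135) * sin(210) = -5.6569
z = 16 * cos(135) = -11.3137

(-9.798, -5.6569, -11.3137)


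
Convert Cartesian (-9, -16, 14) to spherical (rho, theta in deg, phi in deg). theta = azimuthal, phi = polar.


rho = sqrt((-9)^2 + (-16)^2 + 14^2) = 23.0868
theta = atan2(-16, -9) = 240.6422 deg
phi = acos(14/23.0868) = 52.6698 deg

rho = 23.0868, theta = 240.6422 deg, phi = 52.6698 deg


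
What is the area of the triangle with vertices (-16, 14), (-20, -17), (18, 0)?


Area = |x1(y2-y3) + x2(y3-y1) + x3(y1-y2)| / 2
= |-16*(-17-0) + -20*(0-14) + 18*(14--17)| / 2
= 555

555


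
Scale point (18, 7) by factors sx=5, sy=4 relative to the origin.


Scaling: (x*sx, y*sy) = (18*5, 7*4) = (90, 28)

(90, 28)


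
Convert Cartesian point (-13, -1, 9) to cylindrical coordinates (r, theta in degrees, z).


r = sqrt((-13)^2 + (-1)^2) = 13.0384
theta = atan2(-1, -13) = 184.3987 deg
z = 9

r = 13.0384, theta = 184.3987 deg, z = 9


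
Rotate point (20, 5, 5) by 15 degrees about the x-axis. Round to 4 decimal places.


x' = 20
y' = 5*cos(15) - 5*sin(15) = 3.5355
z' = 5*sin(15) + 5*cos(15) = 6.1237

(20, 3.5355, 6.1237)


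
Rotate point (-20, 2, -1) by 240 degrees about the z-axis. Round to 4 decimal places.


x' = -20*cos(240) - 2*sin(240) = 11.7321
y' = -20*sin(240) + 2*cos(240) = 16.3205
z' = -1

(11.7321, 16.3205, -1)


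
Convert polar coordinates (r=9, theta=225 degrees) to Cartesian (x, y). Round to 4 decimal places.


x = 9 * cos(225) = -6.364
y = 9 * sin(225) = -6.364

(-6.364, -6.364)


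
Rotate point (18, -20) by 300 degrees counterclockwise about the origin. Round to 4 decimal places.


x' = 18*cos(300) - -20*sin(300) = -8.3205
y' = 18*sin(300) + -20*cos(300) = -25.5885

(-8.3205, -25.5885)


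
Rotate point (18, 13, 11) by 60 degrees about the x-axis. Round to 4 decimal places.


x' = 18
y' = 13*cos(60) - 11*sin(60) = -3.0263
z' = 13*sin(60) + 11*cos(60) = 16.7583

(18, -3.0263, 16.7583)


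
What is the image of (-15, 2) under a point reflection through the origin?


Reflection through origin: (x, y) -> (-x, -y)
(-15, 2) -> (15, -2)

(15, -2)


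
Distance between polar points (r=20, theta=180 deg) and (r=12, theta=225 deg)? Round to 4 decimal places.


d = sqrt(r1^2 + r2^2 - 2*r1*r2*cos(t2-t1))
d = sqrt(20^2 + 12^2 - 2*20*12*cos(225-180)) = 14.3035

14.3035


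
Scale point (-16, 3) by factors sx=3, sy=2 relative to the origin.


Scaling: (x*sx, y*sy) = (-16*3, 3*2) = (-48, 6)

(-48, 6)


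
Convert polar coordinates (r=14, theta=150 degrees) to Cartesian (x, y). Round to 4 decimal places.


x = 14 * cos(150) = -12.1244
y = 14 * sin(150) = 7

(-12.1244, 7)


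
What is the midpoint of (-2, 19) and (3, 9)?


Midpoint = ((-2+3)/2, (19+9)/2) = (0.5, 14)

(0.5, 14)


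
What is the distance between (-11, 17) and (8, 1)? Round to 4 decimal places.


d = sqrt((8--11)^2 + (1-17)^2) = 24.8395

24.8395


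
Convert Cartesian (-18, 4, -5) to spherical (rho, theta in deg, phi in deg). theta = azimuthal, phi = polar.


rho = sqrt((-18)^2 + 4^2 + (-5)^2) = 19.105
theta = atan2(4, -18) = 167.4712 deg
phi = acos(-5/19.105) = 105.1717 deg

rho = 19.105, theta = 167.4712 deg, phi = 105.1717 deg


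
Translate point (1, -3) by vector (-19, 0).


Translation: (x+dx, y+dy) = (1+-19, -3+0) = (-18, -3)

(-18, -3)


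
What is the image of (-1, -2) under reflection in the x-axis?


Reflection across x-axis: (x, y) -> (x, -y)
(-1, -2) -> (-1, 2)

(-1, 2)


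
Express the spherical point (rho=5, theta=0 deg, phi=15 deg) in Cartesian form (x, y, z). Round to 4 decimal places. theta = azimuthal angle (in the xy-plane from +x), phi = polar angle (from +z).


x = 5 * sin(15) * cos(0) = 1.2941
y = 5 * sin(15) * sin(0) = 0
z = 5 * cos(15) = 4.8296

(1.2941, 0, 4.8296)


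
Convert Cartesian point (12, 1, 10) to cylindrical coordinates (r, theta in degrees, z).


r = sqrt(12^2 + 1^2) = 12.0416
theta = atan2(1, 12) = 4.7636 deg
z = 10

r = 12.0416, theta = 4.7636 deg, z = 10


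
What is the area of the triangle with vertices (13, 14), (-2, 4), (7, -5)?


Area = |x1(y2-y3) + x2(y3-y1) + x3(y1-y2)| / 2
= |13*(4--5) + -2*(-5-14) + 7*(14-4)| / 2
= 112.5

112.5


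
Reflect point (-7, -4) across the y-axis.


Reflection across y-axis: (x, y) -> (-x, y)
(-7, -4) -> (7, -4)

(7, -4)


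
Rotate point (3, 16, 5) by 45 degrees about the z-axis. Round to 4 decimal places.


x' = 3*cos(45) - 16*sin(45) = -9.1924
y' = 3*sin(45) + 16*cos(45) = 13.435
z' = 5

(-9.1924, 13.435, 5)


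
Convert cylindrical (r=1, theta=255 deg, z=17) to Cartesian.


x = 1 * cos(255) = -0.2588
y = 1 * sin(255) = -0.9659
z = 17

(-0.2588, -0.9659, 17)


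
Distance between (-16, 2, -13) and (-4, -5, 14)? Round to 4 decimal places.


d = sqrt((-4--16)^2 + (-5-2)^2 + (14--13)^2) = 30.3645

30.3645


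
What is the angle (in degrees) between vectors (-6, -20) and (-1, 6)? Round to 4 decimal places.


dot = -6*-1 + -20*6 = -114
|u| = 20.8806, |v| = 6.0828
cos(angle) = -0.8976
angle = 153.8384 degrees

153.8384 degrees


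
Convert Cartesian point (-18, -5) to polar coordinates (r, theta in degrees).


r = sqrt((-18)^2 + (-5)^2) = 18.6815
theta = atan2(-5, -18) = 195.5241 degrees

r = 18.6815, theta = 195.5241 degrees


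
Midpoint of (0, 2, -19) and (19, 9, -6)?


Midpoint = ((0+19)/2, (2+9)/2, (-19+-6)/2) = (9.5, 5.5, -12.5)

(9.5, 5.5, -12.5)


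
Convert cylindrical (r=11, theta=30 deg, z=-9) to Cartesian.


x = 11 * cos(30) = 9.5263
y = 11 * sin(30) = 5.5
z = -9

(9.5263, 5.5, -9)


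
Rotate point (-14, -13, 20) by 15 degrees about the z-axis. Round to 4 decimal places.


x' = -14*cos(15) - -13*sin(15) = -10.1583
y' = -14*sin(15) + -13*cos(15) = -16.1805
z' = 20

(-10.1583, -16.1805, 20)


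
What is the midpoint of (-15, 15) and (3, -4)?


Midpoint = ((-15+3)/2, (15+-4)/2) = (-6, 5.5)

(-6, 5.5)


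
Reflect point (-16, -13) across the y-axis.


Reflection across y-axis: (x, y) -> (-x, y)
(-16, -13) -> (16, -13)

(16, -13)


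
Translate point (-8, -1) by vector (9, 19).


Translation: (x+dx, y+dy) = (-8+9, -1+19) = (1, 18)

(1, 18)


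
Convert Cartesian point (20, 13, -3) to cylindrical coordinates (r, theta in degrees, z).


r = sqrt(20^2 + 13^2) = 23.8537
theta = atan2(13, 20) = 33.0239 deg
z = -3

r = 23.8537, theta = 33.0239 deg, z = -3


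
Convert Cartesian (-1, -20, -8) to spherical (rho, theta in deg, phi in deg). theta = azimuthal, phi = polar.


rho = sqrt((-1)^2 + (-20)^2 + (-8)^2) = 21.5639
theta = atan2(-20, -1) = 267.1376 deg
phi = acos(-8/21.5639) = 111.7768 deg

rho = 21.5639, theta = 267.1376 deg, phi = 111.7768 deg


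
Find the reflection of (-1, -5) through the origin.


Reflection through origin: (x, y) -> (-x, -y)
(-1, -5) -> (1, 5)

(1, 5)


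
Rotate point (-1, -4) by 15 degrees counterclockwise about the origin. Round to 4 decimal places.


x' = -1*cos(15) - -4*sin(15) = 0.0694
y' = -1*sin(15) + -4*cos(15) = -4.1225

(0.0694, -4.1225)


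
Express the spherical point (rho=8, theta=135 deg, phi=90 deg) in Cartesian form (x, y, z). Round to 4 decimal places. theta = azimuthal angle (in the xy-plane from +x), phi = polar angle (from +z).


x = 8 * sin(90) * cos(135) = -5.6569
y = 8 * sin(90) * sin(135) = 5.6569
z = 8 * cos(90) = 0

(-5.6569, 5.6569, 0)


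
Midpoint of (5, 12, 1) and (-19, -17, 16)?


Midpoint = ((5+-19)/2, (12+-17)/2, (1+16)/2) = (-7, -2.5, 8.5)

(-7, -2.5, 8.5)


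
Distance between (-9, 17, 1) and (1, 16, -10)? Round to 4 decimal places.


d = sqrt((1--9)^2 + (16-17)^2 + (-10-1)^2) = 14.8997

14.8997


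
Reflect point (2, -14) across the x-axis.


Reflection across x-axis: (x, y) -> (x, -y)
(2, -14) -> (2, 14)

(2, 14)


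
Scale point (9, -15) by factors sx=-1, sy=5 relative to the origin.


Scaling: (x*sx, y*sy) = (9*-1, -15*5) = (-9, -75)

(-9, -75)


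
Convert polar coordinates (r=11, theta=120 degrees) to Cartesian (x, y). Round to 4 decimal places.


x = 11 * cos(120) = -5.5
y = 11 * sin(120) = 9.5263

(-5.5, 9.5263)


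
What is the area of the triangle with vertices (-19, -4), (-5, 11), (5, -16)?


Area = |x1(y2-y3) + x2(y3-y1) + x3(y1-y2)| / 2
= |-19*(11--16) + -5*(-16--4) + 5*(-4-11)| / 2
= 264

264


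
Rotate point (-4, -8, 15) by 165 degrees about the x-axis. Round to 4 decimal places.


x' = -4
y' = -8*cos(165) - 15*sin(165) = 3.8451
z' = -8*sin(165) + 15*cos(165) = -16.5594

(-4, 3.8451, -16.5594)


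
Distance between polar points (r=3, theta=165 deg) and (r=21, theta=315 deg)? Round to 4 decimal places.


d = sqrt(r1^2 + r2^2 - 2*r1*r2*cos(t2-t1))
d = sqrt(3^2 + 21^2 - 2*3*21*cos(315-165)) = 23.6457

23.6457


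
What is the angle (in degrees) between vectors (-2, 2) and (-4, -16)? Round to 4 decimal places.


dot = -2*-4 + 2*-16 = -24
|u| = 2.8284, |v| = 16.4924
cos(angle) = -0.5145
angle = 120.9638 degrees

120.9638 degrees


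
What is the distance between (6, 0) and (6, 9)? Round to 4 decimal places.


d = sqrt((6-6)^2 + (9-0)^2) = 9

9


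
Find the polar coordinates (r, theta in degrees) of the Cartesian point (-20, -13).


r = sqrt((-20)^2 + (-13)^2) = 23.8537
theta = atan2(-13, -20) = 213.0239 degrees

r = 23.8537, theta = 213.0239 degrees


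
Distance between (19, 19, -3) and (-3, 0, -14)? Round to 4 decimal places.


d = sqrt((-3-19)^2 + (0-19)^2 + (-14--3)^2) = 31.0805

31.0805


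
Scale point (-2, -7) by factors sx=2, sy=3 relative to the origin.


Scaling: (x*sx, y*sy) = (-2*2, -7*3) = (-4, -21)

(-4, -21)


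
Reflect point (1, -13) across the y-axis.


Reflection across y-axis: (x, y) -> (-x, y)
(1, -13) -> (-1, -13)

(-1, -13)


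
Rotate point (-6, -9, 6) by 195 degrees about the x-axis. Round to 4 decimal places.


x' = -6
y' = -9*cos(195) - 6*sin(195) = 10.2462
z' = -9*sin(195) + 6*cos(195) = -3.4662

(-6, 10.2462, -3.4662)


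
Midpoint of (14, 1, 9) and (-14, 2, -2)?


Midpoint = ((14+-14)/2, (1+2)/2, (9+-2)/2) = (0, 1.5, 3.5)

(0, 1.5, 3.5)


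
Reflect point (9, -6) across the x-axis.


Reflection across x-axis: (x, y) -> (x, -y)
(9, -6) -> (9, 6)

(9, 6)


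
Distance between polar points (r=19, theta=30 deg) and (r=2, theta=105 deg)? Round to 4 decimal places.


d = sqrt(r1^2 + r2^2 - 2*r1*r2*cos(t2-t1))
d = sqrt(19^2 + 2^2 - 2*19*2*cos(105-30)) = 18.5831

18.5831


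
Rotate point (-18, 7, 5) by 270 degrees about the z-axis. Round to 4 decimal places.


x' = -18*cos(270) - 7*sin(270) = 7
y' = -18*sin(270) + 7*cos(270) = 18
z' = 5

(7, 18, 5)


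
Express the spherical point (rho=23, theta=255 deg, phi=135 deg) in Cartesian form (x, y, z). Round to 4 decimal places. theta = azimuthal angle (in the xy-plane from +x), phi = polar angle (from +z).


x = 23 * sin(135) * cos(255) = -4.2093
y = 23 * sin(135) * sin(255) = -15.7093
z = 23 * cos(135) = -16.2635

(-4.2093, -15.7093, -16.2635)


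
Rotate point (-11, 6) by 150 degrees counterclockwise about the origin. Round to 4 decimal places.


x' = -11*cos(150) - 6*sin(150) = 6.5263
y' = -11*sin(150) + 6*cos(150) = -10.6962

(6.5263, -10.6962)


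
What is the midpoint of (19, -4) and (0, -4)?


Midpoint = ((19+0)/2, (-4+-4)/2) = (9.5, -4)

(9.5, -4)


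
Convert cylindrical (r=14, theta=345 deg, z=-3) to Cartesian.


x = 14 * cos(345) = 13.523
y = 14 * sin(345) = -3.6235
z = -3

(13.523, -3.6235, -3)


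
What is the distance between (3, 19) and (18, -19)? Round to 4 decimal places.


d = sqrt((18-3)^2 + (-19-19)^2) = 40.8534

40.8534


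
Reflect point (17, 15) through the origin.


Reflection through origin: (x, y) -> (-x, -y)
(17, 15) -> (-17, -15)

(-17, -15)


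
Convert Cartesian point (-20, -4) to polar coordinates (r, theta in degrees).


r = sqrt((-20)^2 + (-4)^2) = 20.3961
theta = atan2(-4, -20) = 191.3099 degrees

r = 20.3961, theta = 191.3099 degrees


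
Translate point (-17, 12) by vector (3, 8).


Translation: (x+dx, y+dy) = (-17+3, 12+8) = (-14, 20)

(-14, 20)


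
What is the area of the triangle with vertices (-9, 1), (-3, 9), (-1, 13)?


Area = |x1(y2-y3) + x2(y3-y1) + x3(y1-y2)| / 2
= |-9*(9-13) + -3*(13-1) + -1*(1-9)| / 2
= 4

4


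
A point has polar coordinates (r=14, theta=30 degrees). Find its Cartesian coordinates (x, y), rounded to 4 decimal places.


x = 14 * cos(30) = 12.1244
y = 14 * sin(30) = 7

(12.1244, 7)


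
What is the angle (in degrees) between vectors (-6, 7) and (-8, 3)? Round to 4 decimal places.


dot = -6*-8 + 7*3 = 69
|u| = 9.2195, |v| = 8.544
cos(angle) = 0.8759
angle = 28.8427 degrees

28.8427 degrees


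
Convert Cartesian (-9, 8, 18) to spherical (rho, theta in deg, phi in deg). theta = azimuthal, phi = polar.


rho = sqrt((-9)^2 + 8^2 + 18^2) = 21.6564
theta = atan2(8, -9) = 138.3665 deg
phi = acos(18/21.6564) = 33.7816 deg

rho = 21.6564, theta = 138.3665 deg, phi = 33.7816 deg


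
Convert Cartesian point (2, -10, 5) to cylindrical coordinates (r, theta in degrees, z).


r = sqrt(2^2 + (-10)^2) = 10.198
theta = atan2(-10, 2) = 281.3099 deg
z = 5

r = 10.198, theta = 281.3099 deg, z = 5


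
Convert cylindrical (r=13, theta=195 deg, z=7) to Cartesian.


x = 13 * cos(195) = -12.557
y = 13 * sin(195) = -3.3646
z = 7

(-12.557, -3.3646, 7)


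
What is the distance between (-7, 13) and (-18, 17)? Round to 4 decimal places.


d = sqrt((-18--7)^2 + (17-13)^2) = 11.7047

11.7047


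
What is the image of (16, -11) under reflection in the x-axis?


Reflection across x-axis: (x, y) -> (x, -y)
(16, -11) -> (16, 11)

(16, 11)


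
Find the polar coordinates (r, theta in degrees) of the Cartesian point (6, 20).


r = sqrt(6^2 + 20^2) = 20.8806
theta = atan2(20, 6) = 73.3008 degrees

r = 20.8806, theta = 73.3008 degrees


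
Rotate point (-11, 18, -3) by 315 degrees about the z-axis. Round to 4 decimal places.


x' = -11*cos(315) - 18*sin(315) = 4.9497
y' = -11*sin(315) + 18*cos(315) = 20.5061
z' = -3

(4.9497, 20.5061, -3)


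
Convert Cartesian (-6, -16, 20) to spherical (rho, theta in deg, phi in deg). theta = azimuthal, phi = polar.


rho = sqrt((-6)^2 + (-16)^2 + 20^2) = 26.3059
theta = atan2(-16, -6) = 249.444 deg
phi = acos(20/26.3059) = 40.5106 deg

rho = 26.3059, theta = 249.444 deg, phi = 40.5106 deg


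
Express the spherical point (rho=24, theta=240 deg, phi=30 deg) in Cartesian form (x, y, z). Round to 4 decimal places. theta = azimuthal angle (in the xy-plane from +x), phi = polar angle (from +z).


x = 24 * sin(30) * cos(240) = -6
y = 24 * sin(30) * sin(240) = -10.3923
z = 24 * cos(30) = 20.7846

(-6, -10.3923, 20.7846)


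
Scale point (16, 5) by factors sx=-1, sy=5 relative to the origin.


Scaling: (x*sx, y*sy) = (16*-1, 5*5) = (-16, 25)

(-16, 25)


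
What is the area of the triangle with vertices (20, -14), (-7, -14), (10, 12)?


Area = |x1(y2-y3) + x2(y3-y1) + x3(y1-y2)| / 2
= |20*(-14-12) + -7*(12--14) + 10*(-14--14)| / 2
= 351

351


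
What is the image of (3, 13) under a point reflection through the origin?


Reflection through origin: (x, y) -> (-x, -y)
(3, 13) -> (-3, -13)

(-3, -13)


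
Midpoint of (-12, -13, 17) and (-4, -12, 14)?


Midpoint = ((-12+-4)/2, (-13+-12)/2, (17+14)/2) = (-8, -12.5, 15.5)

(-8, -12.5, 15.5)


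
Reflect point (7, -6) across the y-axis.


Reflection across y-axis: (x, y) -> (-x, y)
(7, -6) -> (-7, -6)

(-7, -6)


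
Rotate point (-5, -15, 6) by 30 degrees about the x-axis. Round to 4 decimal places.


x' = -5
y' = -15*cos(30) - 6*sin(30) = -15.9904
z' = -15*sin(30) + 6*cos(30) = -2.3038

(-5, -15.9904, -2.3038)


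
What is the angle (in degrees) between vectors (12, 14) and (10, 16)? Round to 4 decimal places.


dot = 12*10 + 14*16 = 344
|u| = 18.4391, |v| = 18.868
cos(angle) = 0.9888
angle = 8.5959 degrees

8.5959 degrees


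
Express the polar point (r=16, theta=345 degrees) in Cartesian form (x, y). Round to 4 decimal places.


x = 16 * cos(345) = 15.4548
y = 16 * sin(345) = -4.1411

(15.4548, -4.1411)


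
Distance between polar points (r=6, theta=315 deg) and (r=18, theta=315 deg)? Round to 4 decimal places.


d = sqrt(r1^2 + r2^2 - 2*r1*r2*cos(t2-t1))
d = sqrt(6^2 + 18^2 - 2*6*18*cos(315-315)) = 12

12


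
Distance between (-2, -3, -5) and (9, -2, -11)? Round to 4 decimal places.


d = sqrt((9--2)^2 + (-2--3)^2 + (-11--5)^2) = 12.5698

12.5698


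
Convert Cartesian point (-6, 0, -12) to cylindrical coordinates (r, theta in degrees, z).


r = sqrt((-6)^2 + 0^2) = 6
theta = atan2(0, -6) = 180 deg
z = -12

r = 6, theta = 180 deg, z = -12


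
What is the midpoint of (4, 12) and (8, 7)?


Midpoint = ((4+8)/2, (12+7)/2) = (6, 9.5)

(6, 9.5)


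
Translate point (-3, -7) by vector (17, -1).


Translation: (x+dx, y+dy) = (-3+17, -7+-1) = (14, -8)

(14, -8)


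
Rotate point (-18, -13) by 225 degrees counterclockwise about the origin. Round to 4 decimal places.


x' = -18*cos(225) - -13*sin(225) = 3.5355
y' = -18*sin(225) + -13*cos(225) = 21.9203

(3.5355, 21.9203)


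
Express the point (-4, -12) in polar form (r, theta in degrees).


r = sqrt((-4)^2 + (-12)^2) = 12.6491
theta = atan2(-12, -4) = 251.5651 degrees

r = 12.6491, theta = 251.5651 degrees


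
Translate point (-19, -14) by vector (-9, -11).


Translation: (x+dx, y+dy) = (-19+-9, -14+-11) = (-28, -25)

(-28, -25)


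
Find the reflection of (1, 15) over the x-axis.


Reflection across x-axis: (x, y) -> (x, -y)
(1, 15) -> (1, -15)

(1, -15)


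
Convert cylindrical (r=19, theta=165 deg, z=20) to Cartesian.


x = 19 * cos(165) = -18.3526
y = 19 * sin(165) = 4.9176
z = 20

(-18.3526, 4.9176, 20)


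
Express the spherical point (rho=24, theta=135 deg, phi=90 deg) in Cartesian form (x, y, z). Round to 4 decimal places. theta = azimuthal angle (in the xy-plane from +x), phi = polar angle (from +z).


x = 24 * sin(90) * cos(135) = -16.9706
y = 24 * sin(90) * sin(135) = 16.9706
z = 24 * cos(90) = 0

(-16.9706, 16.9706, 0)


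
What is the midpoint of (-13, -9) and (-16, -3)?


Midpoint = ((-13+-16)/2, (-9+-3)/2) = (-14.5, -6)

(-14.5, -6)


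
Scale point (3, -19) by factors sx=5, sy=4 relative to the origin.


Scaling: (x*sx, y*sy) = (3*5, -19*4) = (15, -76)

(15, -76)


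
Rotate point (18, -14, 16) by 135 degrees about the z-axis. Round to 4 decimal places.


x' = 18*cos(135) - -14*sin(135) = -2.8284
y' = 18*sin(135) + -14*cos(135) = 22.6274
z' = 16

(-2.8284, 22.6274, 16)


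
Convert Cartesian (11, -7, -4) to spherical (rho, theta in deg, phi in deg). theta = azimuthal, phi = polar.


rho = sqrt(11^2 + (-7)^2 + (-4)^2) = 13.6382
theta = atan2(-7, 11) = 327.5288 deg
phi = acos(-4/13.6382) = 107.0553 deg

rho = 13.6382, theta = 327.5288 deg, phi = 107.0553 deg


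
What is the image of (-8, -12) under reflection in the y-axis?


Reflection across y-axis: (x, y) -> (-x, y)
(-8, -12) -> (8, -12)

(8, -12)


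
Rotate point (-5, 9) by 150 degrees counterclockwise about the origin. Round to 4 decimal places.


x' = -5*cos(150) - 9*sin(150) = -0.1699
y' = -5*sin(150) + 9*cos(150) = -10.2942

(-0.1699, -10.2942)


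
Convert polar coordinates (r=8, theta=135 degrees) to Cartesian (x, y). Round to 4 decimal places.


x = 8 * cos(135) = -5.6569
y = 8 * sin(135) = 5.6569

(-5.6569, 5.6569)


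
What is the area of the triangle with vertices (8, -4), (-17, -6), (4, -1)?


Area = |x1(y2-y3) + x2(y3-y1) + x3(y1-y2)| / 2
= |8*(-6--1) + -17*(-1--4) + 4*(-4--6)| / 2
= 41.5

41.5


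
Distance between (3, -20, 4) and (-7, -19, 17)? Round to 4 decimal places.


d = sqrt((-7-3)^2 + (-19--20)^2 + (17-4)^2) = 16.4317

16.4317


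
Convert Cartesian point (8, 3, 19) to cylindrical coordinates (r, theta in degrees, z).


r = sqrt(8^2 + 3^2) = 8.544
theta = atan2(3, 8) = 20.556 deg
z = 19

r = 8.544, theta = 20.556 deg, z = 19


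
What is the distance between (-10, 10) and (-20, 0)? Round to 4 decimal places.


d = sqrt((-20--10)^2 + (0-10)^2) = 14.1421

14.1421


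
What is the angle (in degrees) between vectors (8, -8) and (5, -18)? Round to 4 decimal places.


dot = 8*5 + -8*-18 = 184
|u| = 11.3137, |v| = 18.6815
cos(angle) = 0.8706
angle = 29.4759 degrees

29.4759 degrees


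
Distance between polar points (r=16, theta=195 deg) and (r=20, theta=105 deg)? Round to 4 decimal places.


d = sqrt(r1^2 + r2^2 - 2*r1*r2*cos(t2-t1))
d = sqrt(16^2 + 20^2 - 2*16*20*cos(105-195)) = 25.6125

25.6125


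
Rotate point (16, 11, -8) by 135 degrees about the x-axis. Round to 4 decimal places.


x' = 16
y' = 11*cos(135) - -8*sin(135) = -2.1213
z' = 11*sin(135) + -8*cos(135) = 13.435

(16, -2.1213, 13.435)


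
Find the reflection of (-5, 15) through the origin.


Reflection through origin: (x, y) -> (-x, -y)
(-5, 15) -> (5, -15)

(5, -15)


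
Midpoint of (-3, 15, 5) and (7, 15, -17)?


Midpoint = ((-3+7)/2, (15+15)/2, (5+-17)/2) = (2, 15, -6)

(2, 15, -6)


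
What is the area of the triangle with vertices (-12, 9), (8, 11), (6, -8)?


Area = |x1(y2-y3) + x2(y3-y1) + x3(y1-y2)| / 2
= |-12*(11--8) + 8*(-8-9) + 6*(9-11)| / 2
= 188

188


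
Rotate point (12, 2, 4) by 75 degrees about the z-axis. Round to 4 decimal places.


x' = 12*cos(75) - 2*sin(75) = 1.174
y' = 12*sin(75) + 2*cos(75) = 12.1087
z' = 4

(1.174, 12.1087, 4)


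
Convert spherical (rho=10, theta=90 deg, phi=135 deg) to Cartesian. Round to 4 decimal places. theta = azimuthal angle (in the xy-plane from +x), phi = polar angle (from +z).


x = 10 * sin(135) * cos(90) = 0
y = 10 * sin(135) * sin(90) = 7.0711
z = 10 * cos(135) = -7.0711

(0, 7.0711, -7.0711)


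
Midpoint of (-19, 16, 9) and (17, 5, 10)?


Midpoint = ((-19+17)/2, (16+5)/2, (9+10)/2) = (-1, 10.5, 9.5)

(-1, 10.5, 9.5)


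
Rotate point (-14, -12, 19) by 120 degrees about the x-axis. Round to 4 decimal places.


x' = -14
y' = -12*cos(120) - 19*sin(120) = -10.4545
z' = -12*sin(120) + 19*cos(120) = -19.8923

(-14, -10.4545, -19.8923)


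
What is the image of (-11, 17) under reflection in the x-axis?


Reflection across x-axis: (x, y) -> (x, -y)
(-11, 17) -> (-11, -17)

(-11, -17)


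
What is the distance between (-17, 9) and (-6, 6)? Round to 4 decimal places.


d = sqrt((-6--17)^2 + (6-9)^2) = 11.4018

11.4018


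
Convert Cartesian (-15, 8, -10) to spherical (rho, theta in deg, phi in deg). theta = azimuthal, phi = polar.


rho = sqrt((-15)^2 + 8^2 + (-10)^2) = 19.7231
theta = atan2(8, -15) = 151.9275 deg
phi = acos(-10/19.7231) = 120.4655 deg

rho = 19.7231, theta = 151.9275 deg, phi = 120.4655 deg


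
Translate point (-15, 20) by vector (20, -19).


Translation: (x+dx, y+dy) = (-15+20, 20+-19) = (5, 1)

(5, 1)


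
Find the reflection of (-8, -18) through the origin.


Reflection through origin: (x, y) -> (-x, -y)
(-8, -18) -> (8, 18)

(8, 18)


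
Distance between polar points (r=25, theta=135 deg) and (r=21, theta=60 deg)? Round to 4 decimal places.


d = sqrt(r1^2 + r2^2 - 2*r1*r2*cos(t2-t1))
d = sqrt(25^2 + 21^2 - 2*25*21*cos(60-135)) = 28.1823

28.1823


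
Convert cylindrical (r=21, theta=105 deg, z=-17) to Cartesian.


x = 21 * cos(105) = -5.4352
y = 21 * sin(105) = 20.2844
z = -17

(-5.4352, 20.2844, -17)


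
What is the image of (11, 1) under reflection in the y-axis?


Reflection across y-axis: (x, y) -> (-x, y)
(11, 1) -> (-11, 1)

(-11, 1)


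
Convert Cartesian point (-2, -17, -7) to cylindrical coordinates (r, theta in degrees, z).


r = sqrt((-2)^2 + (-17)^2) = 17.1172
theta = atan2(-17, -2) = 263.2902 deg
z = -7

r = 17.1172, theta = 263.2902 deg, z = -7


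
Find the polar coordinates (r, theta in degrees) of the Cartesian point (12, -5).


r = sqrt(12^2 + (-5)^2) = 13
theta = atan2(-5, 12) = 337.3801 degrees

r = 13, theta = 337.3801 degrees


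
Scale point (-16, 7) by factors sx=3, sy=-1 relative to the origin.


Scaling: (x*sx, y*sy) = (-16*3, 7*-1) = (-48, -7)

(-48, -7)


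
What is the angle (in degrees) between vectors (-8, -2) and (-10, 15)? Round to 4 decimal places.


dot = -8*-10 + -2*15 = 50
|u| = 8.2462, |v| = 18.0278
cos(angle) = 0.3363
angle = 70.3462 degrees

70.3462 degrees


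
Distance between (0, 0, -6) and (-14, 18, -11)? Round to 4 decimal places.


d = sqrt((-14-0)^2 + (18-0)^2 + (-11--6)^2) = 23.3452

23.3452


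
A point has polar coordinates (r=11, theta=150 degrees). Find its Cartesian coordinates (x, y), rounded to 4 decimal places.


x = 11 * cos(150) = -9.5263
y = 11 * sin(150) = 5.5

(-9.5263, 5.5)


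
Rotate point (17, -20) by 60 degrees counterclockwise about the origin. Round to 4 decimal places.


x' = 17*cos(60) - -20*sin(60) = 25.8205
y' = 17*sin(60) + -20*cos(60) = 4.7224

(25.8205, 4.7224)


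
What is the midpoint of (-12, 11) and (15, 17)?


Midpoint = ((-12+15)/2, (11+17)/2) = (1.5, 14)

(1.5, 14)


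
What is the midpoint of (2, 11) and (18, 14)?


Midpoint = ((2+18)/2, (11+14)/2) = (10, 12.5)

(10, 12.5)


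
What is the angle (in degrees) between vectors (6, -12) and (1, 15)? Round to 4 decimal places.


dot = 6*1 + -12*15 = -174
|u| = 13.4164, |v| = 15.0333
cos(angle) = -0.8627
angle = 149.6209 degrees

149.6209 degrees


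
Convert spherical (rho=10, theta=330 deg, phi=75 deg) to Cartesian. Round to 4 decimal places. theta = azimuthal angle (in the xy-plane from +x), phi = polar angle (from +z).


x = 10 * sin(75) * cos(330) = 8.3652
y = 10 * sin(75) * sin(330) = -4.8296
z = 10 * cos(75) = 2.5882

(8.3652, -4.8296, 2.5882)


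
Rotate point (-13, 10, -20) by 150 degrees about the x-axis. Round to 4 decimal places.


x' = -13
y' = 10*cos(150) - -20*sin(150) = 1.3397
z' = 10*sin(150) + -20*cos(150) = 22.3205

(-13, 1.3397, 22.3205)


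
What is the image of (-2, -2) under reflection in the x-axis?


Reflection across x-axis: (x, y) -> (x, -y)
(-2, -2) -> (-2, 2)

(-2, 2)


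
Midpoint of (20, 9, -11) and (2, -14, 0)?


Midpoint = ((20+2)/2, (9+-14)/2, (-11+0)/2) = (11, -2.5, -5.5)

(11, -2.5, -5.5)


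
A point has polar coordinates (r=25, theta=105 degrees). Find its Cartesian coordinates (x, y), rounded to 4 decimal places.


x = 25 * cos(105) = -6.4705
y = 25 * sin(105) = 24.1481

(-6.4705, 24.1481)


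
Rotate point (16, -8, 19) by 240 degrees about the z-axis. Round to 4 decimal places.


x' = 16*cos(240) - -8*sin(240) = -14.9282
y' = 16*sin(240) + -8*cos(240) = -9.8564
z' = 19

(-14.9282, -9.8564, 19)


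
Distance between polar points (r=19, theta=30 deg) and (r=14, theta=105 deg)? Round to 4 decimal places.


d = sqrt(r1^2 + r2^2 - 2*r1*r2*cos(t2-t1))
d = sqrt(19^2 + 14^2 - 2*19*14*cos(105-30)) = 20.477

20.477


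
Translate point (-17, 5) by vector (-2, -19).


Translation: (x+dx, y+dy) = (-17+-2, 5+-19) = (-19, -14)

(-19, -14)


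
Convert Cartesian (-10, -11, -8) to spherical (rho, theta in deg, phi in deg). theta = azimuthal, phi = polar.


rho = sqrt((-10)^2 + (-11)^2 + (-8)^2) = 16.8819
theta = atan2(-11, -10) = 227.7263 deg
phi = acos(-8/16.8819) = 118.2864 deg

rho = 16.8819, theta = 227.7263 deg, phi = 118.2864 deg


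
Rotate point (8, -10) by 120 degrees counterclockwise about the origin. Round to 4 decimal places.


x' = 8*cos(120) - -10*sin(120) = 4.6603
y' = 8*sin(120) + -10*cos(120) = 11.9282

(4.6603, 11.9282)


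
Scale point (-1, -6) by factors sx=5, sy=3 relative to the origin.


Scaling: (x*sx, y*sy) = (-1*5, -6*3) = (-5, -18)

(-5, -18)


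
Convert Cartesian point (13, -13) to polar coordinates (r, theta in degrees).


r = sqrt(13^2 + (-13)^2) = 18.3848
theta = atan2(-13, 13) = 315 degrees

r = 18.3848, theta = 315 degrees


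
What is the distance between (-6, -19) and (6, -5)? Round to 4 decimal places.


d = sqrt((6--6)^2 + (-5--19)^2) = 18.4391

18.4391


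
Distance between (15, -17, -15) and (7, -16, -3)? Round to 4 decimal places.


d = sqrt((7-15)^2 + (-16--17)^2 + (-3--15)^2) = 14.4568

14.4568


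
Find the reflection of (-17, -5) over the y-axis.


Reflection across y-axis: (x, y) -> (-x, y)
(-17, -5) -> (17, -5)

(17, -5)


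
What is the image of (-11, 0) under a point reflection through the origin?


Reflection through origin: (x, y) -> (-x, -y)
(-11, 0) -> (11, 0)

(11, 0)


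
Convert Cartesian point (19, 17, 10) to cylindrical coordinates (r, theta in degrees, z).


r = sqrt(19^2 + 17^2) = 25.4951
theta = atan2(17, 19) = 41.8202 deg
z = 10

r = 25.4951, theta = 41.8202 deg, z = 10


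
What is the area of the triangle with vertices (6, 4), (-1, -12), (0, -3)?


Area = |x1(y2-y3) + x2(y3-y1) + x3(y1-y2)| / 2
= |6*(-12--3) + -1*(-3-4) + 0*(4--12)| / 2
= 23.5

23.5


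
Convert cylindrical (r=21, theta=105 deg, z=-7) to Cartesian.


x = 21 * cos(105) = -5.4352
y = 21 * sin(105) = 20.2844
z = -7

(-5.4352, 20.2844, -7)


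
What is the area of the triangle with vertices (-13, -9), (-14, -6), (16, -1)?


Area = |x1(y2-y3) + x2(y3-y1) + x3(y1-y2)| / 2
= |-13*(-6--1) + -14*(-1--9) + 16*(-9--6)| / 2
= 47.5

47.5


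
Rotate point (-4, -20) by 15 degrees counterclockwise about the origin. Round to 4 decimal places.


x' = -4*cos(15) - -20*sin(15) = 1.3127
y' = -4*sin(15) + -20*cos(15) = -20.3538

(1.3127, -20.3538)


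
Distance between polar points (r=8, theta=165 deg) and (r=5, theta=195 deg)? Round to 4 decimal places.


d = sqrt(r1^2 + r2^2 - 2*r1*r2*cos(t2-t1))
d = sqrt(8^2 + 5^2 - 2*8*5*cos(195-165)) = 4.4405

4.4405


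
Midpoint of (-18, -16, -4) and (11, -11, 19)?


Midpoint = ((-18+11)/2, (-16+-11)/2, (-4+19)/2) = (-3.5, -13.5, 7.5)

(-3.5, -13.5, 7.5)


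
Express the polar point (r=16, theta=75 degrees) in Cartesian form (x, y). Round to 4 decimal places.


x = 16 * cos(75) = 4.1411
y = 16 * sin(75) = 15.4548

(4.1411, 15.4548)


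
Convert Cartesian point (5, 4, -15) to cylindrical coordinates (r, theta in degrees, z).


r = sqrt(5^2 + 4^2) = 6.4031
theta = atan2(4, 5) = 38.6598 deg
z = -15

r = 6.4031, theta = 38.6598 deg, z = -15


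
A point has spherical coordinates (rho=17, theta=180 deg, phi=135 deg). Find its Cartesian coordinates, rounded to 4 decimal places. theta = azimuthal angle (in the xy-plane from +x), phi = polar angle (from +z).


x = 17 * sin(135) * cos(180) = -12.0208
y = 17 * sin(135) * sin(180) = 0
z = 17 * cos(135) = -12.0208

(-12.0208, 0, -12.0208)


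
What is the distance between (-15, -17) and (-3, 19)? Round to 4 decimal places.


d = sqrt((-3--15)^2 + (19--17)^2) = 37.9473

37.9473


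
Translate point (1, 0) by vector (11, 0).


Translation: (x+dx, y+dy) = (1+11, 0+0) = (12, 0)

(12, 0)


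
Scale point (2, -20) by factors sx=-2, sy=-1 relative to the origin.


Scaling: (x*sx, y*sy) = (2*-2, -20*-1) = (-4, 20)

(-4, 20)


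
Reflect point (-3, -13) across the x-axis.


Reflection across x-axis: (x, y) -> (x, -y)
(-3, -13) -> (-3, 13)

(-3, 13)
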